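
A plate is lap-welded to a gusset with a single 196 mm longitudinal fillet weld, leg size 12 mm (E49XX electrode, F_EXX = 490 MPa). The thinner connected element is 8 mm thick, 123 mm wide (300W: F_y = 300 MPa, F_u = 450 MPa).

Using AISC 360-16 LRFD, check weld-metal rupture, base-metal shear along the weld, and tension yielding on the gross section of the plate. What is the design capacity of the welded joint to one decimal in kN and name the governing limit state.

Weld metal: throat = 0.707×12 = 8.484 mm, L = 196 mm. φR_n = 0.75 × 0.6 × 490 × 8.484 × 196 = 366.7 kN.
Base metal shear (8 mm plate): yield φR_n = 1.0×0.6×300×8×196 = 282.2 kN; rupture φR_n = 0.75×0.6×450×8×196 = 317.5 kN; take 282.2 kN (yield).
Tension yield (gross): A_g = 123×8 = 984 mm². φR_n = 0.90 × 300 × 984 = 265.7 kN.
Governing: min(366.7, 282.2, 265.7) = 265.7 kN → gross-section yield.

265.7 kN (gross-section yield governs)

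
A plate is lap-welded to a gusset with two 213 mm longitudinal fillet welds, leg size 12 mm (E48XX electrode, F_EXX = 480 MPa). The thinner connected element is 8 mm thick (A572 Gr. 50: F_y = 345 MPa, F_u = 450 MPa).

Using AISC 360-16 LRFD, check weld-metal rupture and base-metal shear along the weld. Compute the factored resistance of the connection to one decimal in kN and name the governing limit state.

Weld metal: throat = 0.707×12 = 8.484 mm, L = 2×213 = 426 mm. φR_n = 0.75 × 0.6 × 480 × 8.484 × 426 = 780.7 kN.
Base metal shear (8 mm plate): yield φR_n = 1.0×0.6×345×8×426 = 705.5 kN; rupture φR_n = 0.75×0.6×450×8×426 = 690.1 kN; take 690.1 kN (rupture).
Governing: min(780.7, 690.1) = 690.1 kN → base-metal shear.

690.1 kN (base-metal shear governs)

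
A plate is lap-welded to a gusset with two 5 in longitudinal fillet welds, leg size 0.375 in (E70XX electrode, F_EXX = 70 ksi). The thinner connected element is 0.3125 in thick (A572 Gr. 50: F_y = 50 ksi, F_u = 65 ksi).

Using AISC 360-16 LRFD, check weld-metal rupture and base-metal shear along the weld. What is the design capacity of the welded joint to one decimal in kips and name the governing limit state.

83.5 kips (weld metal governs)

Weld metal: throat = 0.707×0.375 = 0.26513 in, L = 2×5 = 10 in. φR_n = 0.75 × 0.6 × 70 × 0.26513 × 10 = 83.5 kips.
Base metal shear (0.3125 in plate): yield φR_n = 1.0×0.6×50×0.3125×10 = 93.8 kips; rupture φR_n = 0.75×0.6×65×0.3125×10 = 91.4 kips; take 91.4 kips (rupture).
Governing: min(83.5, 91.4) = 83.5 kips → weld metal.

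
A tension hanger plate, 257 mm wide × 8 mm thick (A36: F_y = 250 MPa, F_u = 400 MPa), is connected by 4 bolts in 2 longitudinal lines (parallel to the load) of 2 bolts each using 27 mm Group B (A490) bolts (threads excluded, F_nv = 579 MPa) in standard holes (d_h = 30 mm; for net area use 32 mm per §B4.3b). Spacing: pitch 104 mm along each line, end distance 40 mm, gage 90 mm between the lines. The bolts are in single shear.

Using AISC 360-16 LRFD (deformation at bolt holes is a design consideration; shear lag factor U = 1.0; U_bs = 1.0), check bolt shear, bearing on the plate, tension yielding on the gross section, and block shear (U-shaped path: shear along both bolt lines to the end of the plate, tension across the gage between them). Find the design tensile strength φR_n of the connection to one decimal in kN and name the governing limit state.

Bolt shear: A_b = π(27)²/4 = 572.56 mm². φR_n = 0.75 × 579 × 572.56 × 4 × 1 = 994.5 kN.
Bearing (8 mm plate, F_u = 400 MPa): end bolts L_c = 40 − 30/2 = 25, R_n = min(1.2×25×8×400, 2.4×27×8×400) = 96 kN/bolt; interior L_c = 104 − 30 = 74, R_n = 207.36 kN/bolt. φR_n = 0.75 × (2×96 + 2×207.36) = 455.0 kN.
Tension yield (gross): A_g = 257×8 = 2056 mm². φR_n = 0.90 × 250 × 2056 = 462.6 kN.
Block shear: shear path 2×[40+1×104] = 2×144 mm, A_gv = 2304, A_nv = 2×(144 − 1.5×32)×8 = 1536 mm²; tension across gage: (90 − 1×32)×8 = 464 mm². R_n = min(0.6×400×1536, 0.6×250×2304) + 1.0×400×464 = min(368.64, 345.6) + 185.6 = 531.2 kN. φR_n = 0.75 × 531.2 = 398.4 kN.
Governing: min(994.5, 455.0, 462.6, 398.4) = 398.4 kN → block shear.

398.4 kN (block shear governs)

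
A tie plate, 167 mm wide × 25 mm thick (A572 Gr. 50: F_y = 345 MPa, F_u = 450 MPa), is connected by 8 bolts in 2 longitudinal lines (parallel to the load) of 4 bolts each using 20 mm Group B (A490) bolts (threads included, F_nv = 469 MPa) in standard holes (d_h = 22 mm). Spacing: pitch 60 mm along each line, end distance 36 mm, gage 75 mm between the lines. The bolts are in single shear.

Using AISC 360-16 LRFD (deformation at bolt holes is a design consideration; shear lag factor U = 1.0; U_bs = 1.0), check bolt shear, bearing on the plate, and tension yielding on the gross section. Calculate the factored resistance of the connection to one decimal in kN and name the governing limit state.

884.0 kN (bolt shear governs)

Bolt shear: A_b = π(20)²/4 = 314.16 mm². φR_n = 0.75 × 469 × 314.16 × 8 × 1 = 884.0 kN.
Bearing (25 mm plate, F_u = 450 MPa): end bolts L_c = 36 − 22/2 = 25, R_n = min(1.2×25×25×450, 2.4×20×25×450) = 337.5 kN/bolt; interior L_c = 60 − 22 = 38, R_n = 513 kN/bolt. φR_n = 0.75 × (2×337.5 + 6×513) = 2814.8 kN.
Tension yield (gross): A_g = 167×25 = 4175 mm². φR_n = 0.90 × 345 × 4175 = 1296.3 kN.
Governing: min(884.0, 2814.8, 1296.3) = 884.0 kN → bolt shear.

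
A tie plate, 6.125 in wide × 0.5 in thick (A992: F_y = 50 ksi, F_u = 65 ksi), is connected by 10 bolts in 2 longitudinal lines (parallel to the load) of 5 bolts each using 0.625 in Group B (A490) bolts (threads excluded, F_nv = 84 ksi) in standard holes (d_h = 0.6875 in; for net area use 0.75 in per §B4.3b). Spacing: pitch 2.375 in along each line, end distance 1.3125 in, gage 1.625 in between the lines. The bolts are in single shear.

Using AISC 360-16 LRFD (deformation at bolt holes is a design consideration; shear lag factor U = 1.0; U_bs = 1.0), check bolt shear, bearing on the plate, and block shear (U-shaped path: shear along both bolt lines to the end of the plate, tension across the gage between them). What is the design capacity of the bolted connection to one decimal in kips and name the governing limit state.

193.3 kips (bolt shear governs)

Bolt shear: A_b = π(0.625)²/4 = 0.3068 in². φR_n = 0.75 × 84 × 0.3068 × 10 × 1 = 193.3 kips.
Bearing (0.5 in plate, F_u = 65 ksi): end bolts L_c = 1.3125 − 0.6875/2 = 0.96875, R_n = min(1.2×0.96875×0.5×65, 2.4×0.625×0.5×65) = 37.781 kips/bolt; interior L_c = 2.375 − 0.6875 = 1.6875, R_n = 48.75 kips/bolt. φR_n = 0.75 × (2×37.781 + 8×48.75) = 349.2 kips.
Block shear: shear path 2×[1.3125+4×2.375] = 2×10.8125 in, A_gv = 10.813, A_nv = 2×(10.8125 − 4.5×0.75)×0.5 = 7.4375 in²; tension across gage: (1.625 − 1×0.75)×0.5 = 0.4375 in². R_n = min(0.6×65×7.4375, 0.6×50×10.813) + 1.0×65×0.4375 = min(290.06, 324.39) + 28.438 = 318.5 kips. φR_n = 0.75 × 318.5 = 238.9 kips.
Governing: min(193.3, 349.2, 238.9) = 193.3 kips → bolt shear.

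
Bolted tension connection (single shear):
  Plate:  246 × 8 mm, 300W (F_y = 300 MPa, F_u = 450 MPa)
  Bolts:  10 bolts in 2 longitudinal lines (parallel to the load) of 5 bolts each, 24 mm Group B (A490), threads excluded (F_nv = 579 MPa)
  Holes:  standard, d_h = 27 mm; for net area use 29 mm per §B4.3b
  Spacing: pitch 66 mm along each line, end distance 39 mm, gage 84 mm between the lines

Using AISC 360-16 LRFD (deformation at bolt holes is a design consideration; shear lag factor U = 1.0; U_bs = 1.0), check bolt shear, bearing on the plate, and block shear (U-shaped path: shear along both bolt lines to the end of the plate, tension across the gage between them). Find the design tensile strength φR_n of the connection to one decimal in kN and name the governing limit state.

707.4 kN (block shear governs)

Bolt shear: A_b = π(24)²/4 = 452.39 mm². φR_n = 0.75 × 579 × 452.39 × 10 × 1 = 1964.5 kN.
Bearing (8 mm plate, F_u = 450 MPa): end bolts L_c = 39 − 27/2 = 25.5, R_n = min(1.2×25.5×8×450, 2.4×24×8×450) = 110.16 kN/bolt; interior L_c = 66 − 27 = 39, R_n = 168.48 kN/bolt. φR_n = 0.75 × (2×110.16 + 8×168.48) = 1176.1 kN.
Block shear: shear path 2×[39+4×66] = 2×303 mm, A_gv = 4848, A_nv = 2×(303 − 4.5×29)×8 = 2760 mm²; tension across gage: (84 − 1×29)×8 = 440 mm². R_n = min(0.6×450×2760, 0.6×300×4848) + 1.0×450×440 = min(745.2, 872.64) + 198 = 943.2 kN. φR_n = 0.75 × 943.2 = 707.4 kN.
Governing: min(1964.5, 1176.1, 707.4) = 707.4 kN → block shear.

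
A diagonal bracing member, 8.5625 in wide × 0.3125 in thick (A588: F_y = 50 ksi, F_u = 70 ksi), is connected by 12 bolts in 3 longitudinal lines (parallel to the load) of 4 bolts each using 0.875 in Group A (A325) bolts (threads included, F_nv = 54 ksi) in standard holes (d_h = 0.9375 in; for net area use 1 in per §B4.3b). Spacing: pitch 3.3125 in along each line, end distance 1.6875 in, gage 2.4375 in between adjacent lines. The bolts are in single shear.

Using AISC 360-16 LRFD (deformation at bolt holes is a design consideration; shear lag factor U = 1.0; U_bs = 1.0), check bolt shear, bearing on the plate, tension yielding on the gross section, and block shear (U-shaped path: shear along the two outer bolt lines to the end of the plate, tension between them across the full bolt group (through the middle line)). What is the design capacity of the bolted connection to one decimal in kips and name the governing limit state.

120.4 kips (gross-section yield governs)

Bolt shear: A_b = π(0.875)²/4 = 0.60132 in². φR_n = 0.75 × 54 × 0.60132 × 12 × 1 = 292.2 kips.
Bearing (0.3125 in plate, F_u = 70 ksi): end bolts L_c = 1.6875 − 0.9375/2 = 1.21875, R_n = min(1.2×1.21875×0.3125×70, 2.4×0.875×0.3125×70) = 31.992 kips/bolt; interior L_c = 3.3125 − 0.9375 = 2.375, R_n = 45.938 kips/bolt. φR_n = 0.75 × (3×31.992 + 9×45.938) = 382.1 kips.
Tension yield (gross): A_g = 8.5625×0.3125 = 2.6758 in². φR_n = 0.90 × 50 × 2.6758 = 120.4 kips.
Block shear: shear path 2×[1.6875+3×3.3125] = 2×11.625 in, A_gv = 7.2656, A_nv = 2×(11.625 − 3.5×1)×0.3125 = 5.0781 in²; tension across gage: (4.875 − 2×1)×0.3125 = 0.89844 in². R_n = min(0.6×70×5.0781, 0.6×50×7.2656) + 1.0×70×0.89844 = min(213.28, 217.97) + 62.891 = 276.17 kips. φR_n = 0.75 × 276.17 = 207.1 kips.
Governing: min(292.2, 382.1, 120.4, 207.1) = 120.4 kips → gross-section yield.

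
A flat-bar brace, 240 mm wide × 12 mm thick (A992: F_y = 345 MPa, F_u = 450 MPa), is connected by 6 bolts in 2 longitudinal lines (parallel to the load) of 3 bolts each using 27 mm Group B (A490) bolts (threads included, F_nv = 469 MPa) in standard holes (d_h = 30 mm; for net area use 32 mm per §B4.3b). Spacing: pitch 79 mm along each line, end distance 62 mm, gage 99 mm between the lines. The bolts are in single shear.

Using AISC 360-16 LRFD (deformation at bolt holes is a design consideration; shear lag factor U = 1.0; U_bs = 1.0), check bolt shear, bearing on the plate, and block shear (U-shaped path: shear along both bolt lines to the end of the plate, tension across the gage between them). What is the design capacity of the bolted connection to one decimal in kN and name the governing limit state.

951.8 kN (block shear governs)

Bolt shear: A_b = π(27)²/4 = 572.56 mm². φR_n = 0.75 × 469 × 572.56 × 6 × 1 = 1208.4 kN.
Bearing (12 mm plate, F_u = 450 MPa): end bolts L_c = 62 − 30/2 = 47, R_n = min(1.2×47×12×450, 2.4×27×12×450) = 304.56 kN/bolt; interior L_c = 79 − 30 = 49, R_n = 317.52 kN/bolt. φR_n = 0.75 × (2×304.56 + 4×317.52) = 1409.4 kN.
Block shear: shear path 2×[62+2×79] = 2×220 mm, A_gv = 5280, A_nv = 2×(220 − 2.5×32)×12 = 3360 mm²; tension across gage: (99 − 1×32)×12 = 804 mm². R_n = min(0.6×450×3360, 0.6×345×5280) + 1.0×450×804 = min(907.2, 1093) + 361.8 = 1269 kN. φR_n = 0.75 × 1269 = 951.8 kN.
Governing: min(1208.4, 1409.4, 951.8) = 951.8 kN → block shear.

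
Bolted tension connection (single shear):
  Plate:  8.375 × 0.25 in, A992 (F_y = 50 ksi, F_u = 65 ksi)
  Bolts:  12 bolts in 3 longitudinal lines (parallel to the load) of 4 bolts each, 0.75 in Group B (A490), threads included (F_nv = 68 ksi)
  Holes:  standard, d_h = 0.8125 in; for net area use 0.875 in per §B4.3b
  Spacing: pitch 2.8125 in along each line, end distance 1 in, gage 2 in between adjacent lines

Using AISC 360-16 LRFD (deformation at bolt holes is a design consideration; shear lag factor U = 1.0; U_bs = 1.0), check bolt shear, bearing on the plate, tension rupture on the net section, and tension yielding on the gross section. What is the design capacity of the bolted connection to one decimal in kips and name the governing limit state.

70.1 kips (net-section rupture governs)

Bolt shear: A_b = π(0.75)²/4 = 0.44179 in². φR_n = 0.75 × 68 × 0.44179 × 12 × 1 = 270.4 kips.
Bearing (0.25 in plate, F_u = 65 ksi): end bolts L_c = 1 − 0.8125/2 = 0.59375, R_n = min(1.2×0.59375×0.25×65, 2.4×0.75×0.25×65) = 11.578 kips/bolt; interior L_c = 2.8125 − 0.8125 = 2, R_n = 29.25 kips/bolt. φR_n = 0.75 × (3×11.578 + 9×29.25) = 223.5 kips.
Tension rupture (net): A_n = (8.375 − 3×0.875)×0.25 = 1.4375 in² (U = 1.0, A_e = A_n). φR_n = 0.75 × 65 × 1.4375 = 70.1 kips.
Tension yield (gross): A_g = 8.375×0.25 = 2.0938 in². φR_n = 0.90 × 50 × 2.0938 = 94.2 kips.
Governing: min(270.4, 223.5, 70.1, 94.2) = 70.1 kips → net-section rupture.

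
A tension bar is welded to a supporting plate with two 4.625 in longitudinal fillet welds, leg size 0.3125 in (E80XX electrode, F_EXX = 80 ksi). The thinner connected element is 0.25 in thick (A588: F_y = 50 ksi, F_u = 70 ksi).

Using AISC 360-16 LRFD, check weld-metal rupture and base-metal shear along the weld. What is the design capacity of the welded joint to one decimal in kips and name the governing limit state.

Weld metal: throat = 0.707×0.3125 = 0.22094 in, L = 2×4.625 = 9.25 in. φR_n = 0.75 × 0.6 × 80 × 0.22094 × 9.25 = 73.6 kips.
Base metal shear (0.25 in plate): yield φR_n = 1.0×0.6×50×0.25×9.25 = 69.4 kips; rupture φR_n = 0.75×0.6×70×0.25×9.25 = 72.8 kips; take 69.4 kips (yield).
Governing: min(73.6, 69.4) = 69.4 kips → base-metal shear.

69.4 kips (base-metal shear governs)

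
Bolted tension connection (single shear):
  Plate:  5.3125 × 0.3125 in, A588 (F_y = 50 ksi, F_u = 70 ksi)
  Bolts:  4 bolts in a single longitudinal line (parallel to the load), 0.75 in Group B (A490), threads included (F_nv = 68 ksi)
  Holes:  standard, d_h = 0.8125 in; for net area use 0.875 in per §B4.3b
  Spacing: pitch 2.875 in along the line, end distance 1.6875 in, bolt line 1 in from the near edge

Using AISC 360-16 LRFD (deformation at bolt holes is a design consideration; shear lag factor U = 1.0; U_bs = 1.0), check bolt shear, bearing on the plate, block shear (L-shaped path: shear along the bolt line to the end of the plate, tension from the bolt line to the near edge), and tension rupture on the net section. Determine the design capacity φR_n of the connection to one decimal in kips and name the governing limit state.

72.8 kips (net-section rupture governs)

Bolt shear: A_b = π(0.75)²/4 = 0.44179 in². φR_n = 0.75 × 68 × 0.44179 × 4 × 1 = 90.1 kips.
Bearing (0.3125 in plate, F_u = 70 ksi): end bolts L_c = 1.6875 − 0.8125/2 = 1.28125, R_n = min(1.2×1.28125×0.3125×70, 2.4×0.75×0.3125×70) = 33.633 kips/bolt; interior L_c = 2.875 − 0.8125 = 2.0625, R_n = 39.375 kips/bolt. φR_n = 0.75 × (1×33.633 + 3×39.375) = 113.8 kips.
Block shear: shear path 1×[1.6875+3×2.875] = 1×10.3125 in, A_gv = 3.2227, A_nv = 1×(10.3125 − 3.5×0.875)×0.3125 = 2.2656 in²; tension to near edge: (1 − 0.5×0.875)×0.3125 = 0.17578 in². R_n = min(0.6×70×2.2656, 0.6×50×3.2227) + 1.0×70×0.17578 = min(95.155, 96.681) + 12.305 = 107.46 kips. φR_n = 0.75 × 107.46 = 80.6 kips.
Tension rupture (net): A_n = (5.3125 − 1×0.875)×0.3125 = 1.3867 in² (U = 1.0, A_e = A_n). φR_n = 0.75 × 70 × 1.3867 = 72.8 kips.
Governing: min(90.1, 113.8, 80.6, 72.8) = 72.8 kips → net-section rupture.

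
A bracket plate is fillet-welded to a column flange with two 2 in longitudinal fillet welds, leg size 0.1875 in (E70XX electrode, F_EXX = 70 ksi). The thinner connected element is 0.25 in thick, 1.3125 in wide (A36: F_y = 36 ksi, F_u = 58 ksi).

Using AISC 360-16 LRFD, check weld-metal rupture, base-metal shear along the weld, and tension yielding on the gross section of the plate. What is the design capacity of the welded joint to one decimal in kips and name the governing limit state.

Weld metal: throat = 0.707×0.1875 = 0.13256 in, L = 2×2 = 4 in. φR_n = 0.75 × 0.6 × 70 × 0.13256 × 4 = 16.7 kips.
Base metal shear (0.25 in plate): yield φR_n = 1.0×0.6×36×0.25×4 = 21.6 kips; rupture φR_n = 0.75×0.6×58×0.25×4 = 26.1 kips; take 21.6 kips (yield).
Tension yield (gross): A_g = 1.3125×0.25 = 0.32813 in². φR_n = 0.90 × 36 × 0.32813 = 10.6 kips.
Governing: min(16.7, 21.6, 10.6) = 10.6 kips → gross-section yield.

10.6 kips (gross-section yield governs)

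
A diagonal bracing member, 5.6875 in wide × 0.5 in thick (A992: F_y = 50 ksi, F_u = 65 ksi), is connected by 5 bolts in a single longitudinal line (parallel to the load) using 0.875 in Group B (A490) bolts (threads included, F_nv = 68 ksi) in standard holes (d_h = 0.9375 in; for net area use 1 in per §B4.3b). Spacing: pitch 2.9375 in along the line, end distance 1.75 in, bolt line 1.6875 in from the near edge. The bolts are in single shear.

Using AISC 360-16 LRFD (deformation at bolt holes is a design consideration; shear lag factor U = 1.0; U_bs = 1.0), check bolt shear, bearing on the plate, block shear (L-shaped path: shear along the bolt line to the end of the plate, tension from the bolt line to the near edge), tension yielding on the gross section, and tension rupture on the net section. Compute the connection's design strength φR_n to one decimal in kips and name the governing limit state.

Bolt shear: A_b = π(0.875)²/4 = 0.60132 in². φR_n = 0.75 × 68 × 0.60132 × 5 × 1 = 153.3 kips.
Bearing (0.5 in plate, F_u = 65 ksi): end bolts L_c = 1.75 − 0.9375/2 = 1.28125, R_n = min(1.2×1.28125×0.5×65, 2.4×0.875×0.5×65) = 49.969 kips/bolt; interior L_c = 2.9375 − 0.9375 = 2, R_n = 68.25 kips/bolt. φR_n = 0.75 × (1×49.969 + 4×68.25) = 242.2 kips.
Block shear: shear path 1×[1.75+4×2.9375] = 1×13.5 in, A_gv = 6.75, A_nv = 1×(13.5 − 4.5×1)×0.5 = 4.5 in²; tension to near edge: (1.6875 − 0.5×1)×0.5 = 0.59375 in². R_n = min(0.6×65×4.5, 0.6×50×6.75) + 1.0×65×0.59375 = min(175.5, 202.5) + 38.594 = 214.09 kips. φR_n = 0.75 × 214.09 = 160.6 kips.
Tension yield (gross): A_g = 5.6875×0.5 = 2.8438 in². φR_n = 0.90 × 50 × 2.8438 = 128.0 kips.
Tension rupture (net): A_n = (5.6875 − 1×1)×0.5 = 2.3438 in² (U = 1.0, A_e = A_n). φR_n = 0.75 × 65 × 2.3438 = 114.3 kips.
Governing: min(153.3, 242.2, 160.6, 128.0, 114.3) = 114.3 kips → net-section rupture.

114.3 kips (net-section rupture governs)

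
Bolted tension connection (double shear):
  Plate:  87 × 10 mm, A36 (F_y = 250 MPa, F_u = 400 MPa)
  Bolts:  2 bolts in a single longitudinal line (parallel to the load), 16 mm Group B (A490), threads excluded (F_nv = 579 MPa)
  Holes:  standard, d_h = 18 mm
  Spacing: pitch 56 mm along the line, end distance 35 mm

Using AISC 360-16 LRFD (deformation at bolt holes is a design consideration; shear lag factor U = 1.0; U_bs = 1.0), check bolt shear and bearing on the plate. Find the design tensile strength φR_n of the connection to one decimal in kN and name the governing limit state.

208.8 kN (bearing governs)

Bolt shear: A_b = π(16)²/4 = 201.06 mm². φR_n = 0.75 × 579 × 201.06 × 2 × 2 = 349.2 kN.
Bearing (10 mm plate, F_u = 400 MPa): end bolts L_c = 35 − 18/2 = 26, R_n = min(1.2×26×10×400, 2.4×16×10×400) = 124.8 kN/bolt; interior L_c = 56 − 18 = 38, R_n = 153.6 kN/bolt. φR_n = 0.75 × (1×124.8 + 1×153.6) = 208.8 kN.
Governing: min(349.2, 208.8) = 208.8 kN → bearing.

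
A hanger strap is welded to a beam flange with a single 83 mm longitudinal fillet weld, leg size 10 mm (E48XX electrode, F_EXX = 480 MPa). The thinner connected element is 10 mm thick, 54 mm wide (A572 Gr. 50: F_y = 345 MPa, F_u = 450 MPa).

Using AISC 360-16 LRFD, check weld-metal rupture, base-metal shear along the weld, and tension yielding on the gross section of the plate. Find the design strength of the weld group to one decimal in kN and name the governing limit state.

Weld metal: throat = 0.707×10 = 7.07 mm, L = 83 mm. φR_n = 0.75 × 0.6 × 480 × 7.07 × 83 = 126.8 kN.
Base metal shear (10 mm plate): yield φR_n = 1.0×0.6×345×10×83 = 171.8 kN; rupture φR_n = 0.75×0.6×450×10×83 = 168.1 kN; take 168.1 kN (rupture).
Tension yield (gross): A_g = 54×10 = 540 mm². φR_n = 0.90 × 345 × 540 = 167.7 kN.
Governing: min(126.8, 168.1, 167.7) = 126.8 kN → weld metal.

126.8 kN (weld metal governs)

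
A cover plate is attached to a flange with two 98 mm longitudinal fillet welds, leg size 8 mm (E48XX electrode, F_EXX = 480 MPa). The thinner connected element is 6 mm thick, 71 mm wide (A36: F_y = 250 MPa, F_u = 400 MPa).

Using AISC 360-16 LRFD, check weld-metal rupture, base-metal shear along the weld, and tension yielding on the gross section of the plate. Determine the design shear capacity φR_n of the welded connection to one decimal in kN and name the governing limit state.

Weld metal: throat = 0.707×8 = 5.656 mm, L = 2×98 = 196 mm. φR_n = 0.75 × 0.6 × 480 × 5.656 × 196 = 239.5 kN.
Base metal shear (6 mm plate): yield φR_n = 1.0×0.6×250×6×196 = 176.4 kN; rupture φR_n = 0.75×0.6×400×6×196 = 211.7 kN; take 176.4 kN (yield).
Tension yield (gross): A_g = 71×6 = 426 mm². φR_n = 0.90 × 250 × 426 = 95.9 kN.
Governing: min(239.5, 176.4, 95.9) = 95.9 kN → gross-section yield.

95.9 kN (gross-section yield governs)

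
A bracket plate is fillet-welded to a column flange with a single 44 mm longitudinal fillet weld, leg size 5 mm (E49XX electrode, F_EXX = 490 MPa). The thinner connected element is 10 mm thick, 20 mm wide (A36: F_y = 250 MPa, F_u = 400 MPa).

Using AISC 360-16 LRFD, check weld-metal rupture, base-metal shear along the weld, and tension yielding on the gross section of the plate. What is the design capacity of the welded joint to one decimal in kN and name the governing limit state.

Weld metal: throat = 0.707×5 = 3.535 mm, L = 44 mm. φR_n = 0.75 × 0.6 × 490 × 3.535 × 44 = 34.3 kN.
Base metal shear (10 mm plate): yield φR_n = 1.0×0.6×250×10×44 = 66.0 kN; rupture φR_n = 0.75×0.6×400×10×44 = 79.2 kN; take 66.0 kN (yield).
Tension yield (gross): A_g = 20×10 = 200 mm². φR_n = 0.90 × 250 × 200 = 45.0 kN.
Governing: min(34.3, 66.0, 45.0) = 34.3 kN → weld metal.

34.3 kN (weld metal governs)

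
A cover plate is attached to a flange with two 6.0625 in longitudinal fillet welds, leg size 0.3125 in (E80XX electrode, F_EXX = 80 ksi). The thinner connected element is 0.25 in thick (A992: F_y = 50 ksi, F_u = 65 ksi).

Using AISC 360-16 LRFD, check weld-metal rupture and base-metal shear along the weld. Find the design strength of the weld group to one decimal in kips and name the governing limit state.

88.7 kips (base-metal shear governs)

Weld metal: throat = 0.707×0.3125 = 0.22094 in, L = 2×6.0625 = 12.125 in. φR_n = 0.75 × 0.6 × 80 × 0.22094 × 12.125 = 96.4 kips.
Base metal shear (0.25 in plate): yield φR_n = 1.0×0.6×50×0.25×12.125 = 90.9 kips; rupture φR_n = 0.75×0.6×65×0.25×12.125 = 88.7 kips; take 88.7 kips (rupture).
Governing: min(96.4, 88.7) = 88.7 kips → base-metal shear.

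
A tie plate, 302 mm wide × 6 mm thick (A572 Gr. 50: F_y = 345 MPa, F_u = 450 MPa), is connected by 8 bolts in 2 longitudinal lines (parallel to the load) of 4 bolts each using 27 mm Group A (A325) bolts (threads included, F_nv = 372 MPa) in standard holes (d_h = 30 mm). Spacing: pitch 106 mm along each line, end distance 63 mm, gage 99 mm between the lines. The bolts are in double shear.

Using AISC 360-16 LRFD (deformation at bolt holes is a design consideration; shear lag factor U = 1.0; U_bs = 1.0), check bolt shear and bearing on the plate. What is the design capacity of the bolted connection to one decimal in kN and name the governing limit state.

1020.6 kN (bearing governs)

Bolt shear: A_b = π(27)²/4 = 572.56 mm². φR_n = 0.75 × 372 × 572.56 × 8 × 2 = 2555.9 kN.
Bearing (6 mm plate, F_u = 450 MPa): end bolts L_c = 63 − 30/2 = 48, R_n = min(1.2×48×6×450, 2.4×27×6×450) = 155.52 kN/bolt; interior L_c = 106 − 30 = 76, R_n = 174.96 kN/bolt. φR_n = 0.75 × (2×155.52 + 6×174.96) = 1020.6 kN.
Governing: min(2555.9, 1020.6) = 1020.6 kN → bearing.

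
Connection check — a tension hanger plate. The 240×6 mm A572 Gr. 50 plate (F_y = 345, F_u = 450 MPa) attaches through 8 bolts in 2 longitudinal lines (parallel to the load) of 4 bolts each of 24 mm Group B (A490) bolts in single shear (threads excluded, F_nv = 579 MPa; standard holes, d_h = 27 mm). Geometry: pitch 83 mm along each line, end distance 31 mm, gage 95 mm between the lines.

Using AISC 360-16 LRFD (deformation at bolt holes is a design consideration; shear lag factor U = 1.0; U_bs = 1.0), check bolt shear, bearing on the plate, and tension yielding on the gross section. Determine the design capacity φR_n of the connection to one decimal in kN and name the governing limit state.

447.1 kN (gross-section yield governs)

Bolt shear: A_b = π(24)²/4 = 452.39 mm². φR_n = 0.75 × 579 × 452.39 × 8 × 1 = 1571.6 kN.
Bearing (6 mm plate, F_u = 450 MPa): end bolts L_c = 31 − 27/2 = 17.5, R_n = min(1.2×17.5×6×450, 2.4×24×6×450) = 56.7 kN/bolt; interior L_c = 83 − 27 = 56, R_n = 155.52 kN/bolt. φR_n = 0.75 × (2×56.7 + 6×155.52) = 784.9 kN.
Tension yield (gross): A_g = 240×6 = 1440 mm². φR_n = 0.90 × 345 × 1440 = 447.1 kN.
Governing: min(1571.6, 784.9, 447.1) = 447.1 kN → gross-section yield.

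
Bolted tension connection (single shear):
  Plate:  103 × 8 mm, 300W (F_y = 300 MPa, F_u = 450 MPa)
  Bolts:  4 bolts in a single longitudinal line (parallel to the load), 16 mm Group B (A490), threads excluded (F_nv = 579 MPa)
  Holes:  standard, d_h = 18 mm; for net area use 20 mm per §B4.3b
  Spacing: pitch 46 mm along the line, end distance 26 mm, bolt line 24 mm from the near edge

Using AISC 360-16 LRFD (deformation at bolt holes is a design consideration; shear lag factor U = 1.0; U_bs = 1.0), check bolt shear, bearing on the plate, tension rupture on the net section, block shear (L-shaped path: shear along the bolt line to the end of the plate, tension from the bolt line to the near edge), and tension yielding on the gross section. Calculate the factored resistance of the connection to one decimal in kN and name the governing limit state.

Bolt shear: A_b = π(16)²/4 = 201.06 mm². φR_n = 0.75 × 579 × 201.06 × 4 × 1 = 349.2 kN.
Bearing (8 mm plate, F_u = 450 MPa): end bolts L_c = 26 − 18/2 = 17, R_n = min(1.2×17×8×450, 2.4×16×8×450) = 73.44 kN/bolt; interior L_c = 46 − 18 = 28, R_n = 120.96 kN/bolt. φR_n = 0.75 × (1×73.44 + 3×120.96) = 327.2 kN.
Tension rupture (net): A_n = (103 − 1×20)×8 = 664 mm² (U = 1.0, A_e = A_n). φR_n = 0.75 × 450 × 664 = 224.1 kN.
Block shear: shear path 1×[26+3×46] = 1×164 mm, A_gv = 1312, A_nv = 1×(164 − 3.5×20)×8 = 752 mm²; tension to near edge: (24 − 0.5×20)×8 = 112 mm². R_n = min(0.6×450×752, 0.6×300×1312) + 1.0×450×112 = min(203.04, 236.16) + 50.4 = 253.44 kN. φR_n = 0.75 × 253.44 = 190.1 kN.
Tension yield (gross): A_g = 103×8 = 824 mm². φR_n = 0.90 × 300 × 824 = 222.5 kN.
Governing: min(349.2, 327.2, 224.1, 190.1, 222.5) = 190.1 kN → block shear.

190.1 kN (block shear governs)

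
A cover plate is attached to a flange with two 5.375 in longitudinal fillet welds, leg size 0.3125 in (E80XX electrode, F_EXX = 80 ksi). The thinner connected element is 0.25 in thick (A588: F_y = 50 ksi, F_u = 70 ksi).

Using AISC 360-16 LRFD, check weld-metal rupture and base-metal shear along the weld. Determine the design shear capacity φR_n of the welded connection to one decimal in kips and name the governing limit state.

Weld metal: throat = 0.707×0.3125 = 0.22094 in, L = 2×5.375 = 10.75 in. φR_n = 0.75 × 0.6 × 80 × 0.22094 × 10.75 = 85.5 kips.
Base metal shear (0.25 in plate): yield φR_n = 1.0×0.6×50×0.25×10.75 = 80.6 kips; rupture φR_n = 0.75×0.6×70×0.25×10.75 = 84.7 kips; take 80.6 kips (yield).
Governing: min(85.5, 80.6) = 80.6 kips → base-metal shear.

80.6 kips (base-metal shear governs)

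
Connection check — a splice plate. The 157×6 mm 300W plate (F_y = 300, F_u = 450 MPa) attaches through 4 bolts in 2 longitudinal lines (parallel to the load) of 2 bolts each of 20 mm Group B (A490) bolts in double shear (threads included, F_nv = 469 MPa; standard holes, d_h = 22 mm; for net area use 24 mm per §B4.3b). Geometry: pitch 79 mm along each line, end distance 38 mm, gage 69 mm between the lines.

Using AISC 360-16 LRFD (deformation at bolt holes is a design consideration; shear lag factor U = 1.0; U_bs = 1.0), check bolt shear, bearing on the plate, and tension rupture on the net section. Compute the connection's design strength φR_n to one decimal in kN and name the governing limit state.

220.7 kN (net-section rupture governs)

Bolt shear: A_b = π(20)²/4 = 314.16 mm². φR_n = 0.75 × 469 × 314.16 × 4 × 2 = 884.0 kN.
Bearing (6 mm plate, F_u = 450 MPa): end bolts L_c = 38 − 22/2 = 27, R_n = min(1.2×27×6×450, 2.4×20×6×450) = 87.48 kN/bolt; interior L_c = 79 − 22 = 57, R_n = 129.6 kN/bolt. φR_n = 0.75 × (2×87.48 + 2×129.6) = 325.6 kN.
Tension rupture (net): A_n = (157 − 2×24)×6 = 654 mm² (U = 1.0, A_e = A_n). φR_n = 0.75 × 450 × 654 = 220.7 kN.
Governing: min(884.0, 325.6, 220.7) = 220.7 kN → net-section rupture.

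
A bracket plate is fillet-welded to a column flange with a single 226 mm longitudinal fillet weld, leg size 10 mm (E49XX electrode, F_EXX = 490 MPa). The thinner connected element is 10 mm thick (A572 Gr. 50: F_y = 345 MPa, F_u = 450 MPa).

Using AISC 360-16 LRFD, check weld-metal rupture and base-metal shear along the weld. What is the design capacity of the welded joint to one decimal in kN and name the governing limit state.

352.3 kN (weld metal governs)

Weld metal: throat = 0.707×10 = 7.07 mm, L = 226 mm. φR_n = 0.75 × 0.6 × 490 × 7.07 × 226 = 352.3 kN.
Base metal shear (10 mm plate): yield φR_n = 1.0×0.6×345×10×226 = 467.8 kN; rupture φR_n = 0.75×0.6×450×10×226 = 457.7 kN; take 457.7 kN (rupture).
Governing: min(352.3, 457.7) = 352.3 kN → weld metal.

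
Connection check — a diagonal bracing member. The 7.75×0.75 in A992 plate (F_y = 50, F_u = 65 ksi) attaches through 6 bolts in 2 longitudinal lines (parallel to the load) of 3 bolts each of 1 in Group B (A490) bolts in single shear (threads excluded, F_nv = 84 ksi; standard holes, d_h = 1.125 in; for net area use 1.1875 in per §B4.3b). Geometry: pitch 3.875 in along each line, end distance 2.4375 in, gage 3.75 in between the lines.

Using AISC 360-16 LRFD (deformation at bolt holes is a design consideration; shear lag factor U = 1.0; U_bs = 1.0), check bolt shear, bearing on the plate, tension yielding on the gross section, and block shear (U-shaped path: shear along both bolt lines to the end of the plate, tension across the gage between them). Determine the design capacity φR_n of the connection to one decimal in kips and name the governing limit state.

261.6 kips (gross-section yield governs)

Bolt shear: A_b = π(1)²/4 = 0.7854 in². φR_n = 0.75 × 84 × 0.7854 × 6 × 1 = 296.9 kips.
Bearing (0.75 in plate, F_u = 65 ksi): end bolts L_c = 2.4375 − 1.125/2 = 1.875, R_n = min(1.2×1.875×0.75×65, 2.4×1×0.75×65) = 109.69 kips/bolt; interior L_c = 3.875 − 1.125 = 2.75, R_n = 117 kips/bolt. φR_n = 0.75 × (2×109.69 + 4×117) = 515.5 kips.
Tension yield (gross): A_g = 7.75×0.75 = 5.8125 in². φR_n = 0.90 × 50 × 5.8125 = 261.6 kips.
Block shear: shear path 2×[2.4375+2×3.875] = 2×10.1875 in, A_gv = 15.281, A_nv = 2×(10.1875 − 2.5×1.1875)×0.75 = 10.828 in²; tension across gage: (3.75 − 1×1.1875)×0.75 = 1.9219 in². R_n = min(0.6×65×10.828, 0.6×50×15.281) + 1.0×65×1.9219 = min(422.29, 458.43) + 124.92 = 547.21 kips. φR_n = 0.75 × 547.21 = 410.4 kips.
Governing: min(296.9, 515.5, 261.6, 410.4) = 261.6 kips → gross-section yield.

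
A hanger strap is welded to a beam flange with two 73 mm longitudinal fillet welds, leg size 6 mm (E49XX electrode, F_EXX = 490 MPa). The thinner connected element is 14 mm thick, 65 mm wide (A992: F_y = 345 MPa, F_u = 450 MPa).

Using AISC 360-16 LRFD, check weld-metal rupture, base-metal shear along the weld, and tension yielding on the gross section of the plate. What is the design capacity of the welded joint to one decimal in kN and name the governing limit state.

136.6 kN (weld metal governs)

Weld metal: throat = 0.707×6 = 4.242 mm, L = 2×73 = 146 mm. φR_n = 0.75 × 0.6 × 490 × 4.242 × 146 = 136.6 kN.
Base metal shear (14 mm plate): yield φR_n = 1.0×0.6×345×14×146 = 423.1 kN; rupture φR_n = 0.75×0.6×450×14×146 = 413.9 kN; take 413.9 kN (rupture).
Tension yield (gross): A_g = 65×14 = 910 mm². φR_n = 0.90 × 345 × 910 = 282.6 kN.
Governing: min(136.6, 413.9, 282.6) = 136.6 kN → weld metal.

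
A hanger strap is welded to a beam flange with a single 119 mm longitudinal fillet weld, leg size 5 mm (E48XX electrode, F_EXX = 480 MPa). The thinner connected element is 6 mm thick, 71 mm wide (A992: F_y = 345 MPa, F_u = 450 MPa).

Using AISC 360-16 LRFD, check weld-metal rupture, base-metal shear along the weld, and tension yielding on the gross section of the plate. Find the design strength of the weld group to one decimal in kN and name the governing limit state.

90.9 kN (weld metal governs)

Weld metal: throat = 0.707×5 = 3.535 mm, L = 119 mm. φR_n = 0.75 × 0.6 × 480 × 3.535 × 119 = 90.9 kN.
Base metal shear (6 mm plate): yield φR_n = 1.0×0.6×345×6×119 = 147.8 kN; rupture φR_n = 0.75×0.6×450×6×119 = 144.6 kN; take 144.6 kN (rupture).
Tension yield (gross): A_g = 71×6 = 426 mm². φR_n = 0.90 × 345 × 426 = 132.3 kN.
Governing: min(90.9, 144.6, 132.3) = 90.9 kN → weld metal.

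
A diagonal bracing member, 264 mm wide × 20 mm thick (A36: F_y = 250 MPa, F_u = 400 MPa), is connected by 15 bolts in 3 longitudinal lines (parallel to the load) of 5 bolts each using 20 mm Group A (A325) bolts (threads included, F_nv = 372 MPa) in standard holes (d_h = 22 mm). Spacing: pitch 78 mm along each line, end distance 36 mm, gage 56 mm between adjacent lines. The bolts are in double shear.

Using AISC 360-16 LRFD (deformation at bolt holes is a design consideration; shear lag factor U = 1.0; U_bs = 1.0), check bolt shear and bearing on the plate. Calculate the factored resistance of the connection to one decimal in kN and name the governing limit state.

Bolt shear: A_b = π(20)²/4 = 314.16 mm². φR_n = 0.75 × 372 × 314.16 × 15 × 2 = 2629.5 kN.
Bearing (20 mm plate, F_u = 400 MPa): end bolts L_c = 36 − 22/2 = 25, R_n = min(1.2×25×20×400, 2.4×20×20×400) = 240 kN/bolt; interior L_c = 78 − 22 = 56, R_n = 384 kN/bolt. φR_n = 0.75 × (3×240 + 12×384) = 3996.0 kN.
Governing: min(2629.5, 3996.0) = 2629.5 kN → bolt shear.

2629.5 kN (bolt shear governs)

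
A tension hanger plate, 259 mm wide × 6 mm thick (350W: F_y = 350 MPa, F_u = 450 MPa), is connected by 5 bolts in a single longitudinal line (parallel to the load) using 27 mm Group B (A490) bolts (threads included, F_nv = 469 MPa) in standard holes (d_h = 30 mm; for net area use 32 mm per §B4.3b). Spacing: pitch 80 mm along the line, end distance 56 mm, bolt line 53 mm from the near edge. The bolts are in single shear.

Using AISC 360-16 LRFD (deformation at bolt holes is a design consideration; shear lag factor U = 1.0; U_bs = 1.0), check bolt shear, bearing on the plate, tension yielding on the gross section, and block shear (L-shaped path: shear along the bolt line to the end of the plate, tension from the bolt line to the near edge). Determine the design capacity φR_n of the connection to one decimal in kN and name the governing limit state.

Bolt shear: A_b = π(27)²/4 = 572.56 mm². φR_n = 0.75 × 469 × 572.56 × 5 × 1 = 1007.0 kN.
Bearing (6 mm plate, F_u = 450 MPa): end bolts L_c = 56 − 30/2 = 41, R_n = min(1.2×41×6×450, 2.4×27×6×450) = 132.84 kN/bolt; interior L_c = 80 − 30 = 50, R_n = 162 kN/bolt. φR_n = 0.75 × (1×132.84 + 4×162) = 585.6 kN.
Tension yield (gross): A_g = 259×6 = 1554 mm². φR_n = 0.90 × 350 × 1554 = 489.5 kN.
Block shear: shear path 1×[56+4×80] = 1×376 mm, A_gv = 2256, A_nv = 1×(376 − 4.5×32)×6 = 1392 mm²; tension to near edge: (53 − 0.5×32)×6 = 222 mm². R_n = min(0.6×450×1392, 0.6×350×2256) + 1.0×450×222 = min(375.84, 473.76) + 99.9 = 475.74 kN. φR_n = 0.75 × 475.74 = 356.8 kN.
Governing: min(1007.0, 585.6, 489.5, 356.8) = 356.8 kN → block shear.

356.8 kN (block shear governs)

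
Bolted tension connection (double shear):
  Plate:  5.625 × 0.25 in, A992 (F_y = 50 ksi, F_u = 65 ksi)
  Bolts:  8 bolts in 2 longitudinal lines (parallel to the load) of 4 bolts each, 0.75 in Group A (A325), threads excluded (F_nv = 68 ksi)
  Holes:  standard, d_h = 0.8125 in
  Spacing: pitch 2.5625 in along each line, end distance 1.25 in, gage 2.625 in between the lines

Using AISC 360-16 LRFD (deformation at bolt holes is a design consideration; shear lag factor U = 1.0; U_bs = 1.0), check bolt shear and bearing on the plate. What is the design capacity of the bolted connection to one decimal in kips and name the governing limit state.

Bolt shear: A_b = π(0.75)²/4 = 0.44179 in². φR_n = 0.75 × 68 × 0.44179 × 8 × 2 = 360.5 kips.
Bearing (0.25 in plate, F_u = 65 ksi): end bolts L_c = 1.25 − 0.8125/2 = 0.84375, R_n = min(1.2×0.84375×0.25×65, 2.4×0.75×0.25×65) = 16.453 kips/bolt; interior L_c = 2.5625 − 0.8125 = 1.75, R_n = 29.25 kips/bolt. φR_n = 0.75 × (2×16.453 + 6×29.25) = 156.3 kips.
Governing: min(360.5, 156.3) = 156.3 kips → bearing.

156.3 kips (bearing governs)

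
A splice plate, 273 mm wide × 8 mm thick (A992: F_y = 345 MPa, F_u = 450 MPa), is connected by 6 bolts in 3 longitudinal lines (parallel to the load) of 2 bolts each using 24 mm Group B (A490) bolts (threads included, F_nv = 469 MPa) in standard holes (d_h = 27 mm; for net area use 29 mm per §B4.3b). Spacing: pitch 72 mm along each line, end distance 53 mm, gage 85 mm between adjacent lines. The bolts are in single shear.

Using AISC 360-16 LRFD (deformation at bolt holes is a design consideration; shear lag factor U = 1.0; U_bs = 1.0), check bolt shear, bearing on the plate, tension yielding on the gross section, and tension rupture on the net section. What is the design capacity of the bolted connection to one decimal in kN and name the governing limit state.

Bolt shear: A_b = π(24)²/4 = 452.39 mm². φR_n = 0.75 × 469 × 452.39 × 6 × 1 = 954.8 kN.
Bearing (8 mm plate, F_u = 450 MPa): end bolts L_c = 53 − 27/2 = 39.5, R_n = min(1.2×39.5×8×450, 2.4×24×8×450) = 170.64 kN/bolt; interior L_c = 72 − 27 = 45, R_n = 194.4 kN/bolt. φR_n = 0.75 × (3×170.64 + 3×194.4) = 821.3 kN.
Tension yield (gross): A_g = 273×8 = 2184 mm². φR_n = 0.90 × 345 × 2184 = 678.1 kN.
Tension rupture (net): A_n = (273 − 3×29)×8 = 1488 mm² (U = 1.0, A_e = A_n). φR_n = 0.75 × 450 × 1488 = 502.2 kN.
Governing: min(954.8, 821.3, 678.1, 502.2) = 502.2 kN → net-section rupture.

502.2 kN (net-section rupture governs)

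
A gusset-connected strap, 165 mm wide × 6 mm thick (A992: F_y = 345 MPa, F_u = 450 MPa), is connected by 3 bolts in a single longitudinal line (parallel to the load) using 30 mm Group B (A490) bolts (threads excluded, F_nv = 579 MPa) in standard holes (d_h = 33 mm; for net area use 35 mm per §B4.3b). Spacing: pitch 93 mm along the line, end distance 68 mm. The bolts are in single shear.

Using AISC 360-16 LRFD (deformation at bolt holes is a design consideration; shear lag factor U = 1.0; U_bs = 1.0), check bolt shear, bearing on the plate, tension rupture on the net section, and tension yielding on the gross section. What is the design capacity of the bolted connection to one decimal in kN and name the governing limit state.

263.3 kN (net-section rupture governs)

Bolt shear: A_b = π(30)²/4 = 706.86 mm². φR_n = 0.75 × 579 × 706.86 × 3 × 1 = 920.9 kN.
Bearing (6 mm plate, F_u = 450 MPa): end bolts L_c = 68 − 33/2 = 51.5, R_n = min(1.2×51.5×6×450, 2.4×30×6×450) = 166.86 kN/bolt; interior L_c = 93 − 33 = 60, R_n = 194.4 kN/bolt. φR_n = 0.75 × (1×166.86 + 2×194.4) = 416.7 kN.
Tension rupture (net): A_n = (165 − 1×35)×6 = 780 mm² (U = 1.0, A_e = A_n). φR_n = 0.75 × 450 × 780 = 263.3 kN.
Tension yield (gross): A_g = 165×6 = 990 mm². φR_n = 0.90 × 345 × 990 = 307.4 kN.
Governing: min(920.9, 416.7, 263.3, 307.4) = 263.3 kN → net-section rupture.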